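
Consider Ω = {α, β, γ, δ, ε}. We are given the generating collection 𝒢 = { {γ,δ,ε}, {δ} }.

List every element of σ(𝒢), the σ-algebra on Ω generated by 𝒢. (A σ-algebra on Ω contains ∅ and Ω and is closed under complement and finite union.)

Take S₀ = 𝒢 ∪ {∅, Ω} = { {}, {δ}, {γ,δ,ε}, Ω }.
Iteration 1. New:
  {α,β}  = {γ,δ,ε}ᶜ
  {α,β,γ,ε}  = {δ}ᶜ
Iteration 2 (1 new):
  {α,β,δ}  = {α,β} ∪ {δ}
Iteration 3: 1 new —
  {γ,ε}  = {α,β,δ}ᶜ
Iteration 4: no new sets; the family is a σ-algebra.

Hence σ(𝒢) has 8 members: { {}, {δ}, {α,β}, {γ,ε}, {α,β,δ}, {γ,δ,ε}, {α,β,γ,ε}, Ω }.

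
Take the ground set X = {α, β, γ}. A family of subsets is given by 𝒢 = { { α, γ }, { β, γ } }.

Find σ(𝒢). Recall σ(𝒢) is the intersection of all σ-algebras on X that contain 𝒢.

σ(𝒢) = { ∅, { α }, { β }, { γ }, { α, β }, { α, γ }, { β, γ }, X }

Trace:
Seed the family with 𝒢 together with ∅ and X: { ∅, { α, γ }, { β, γ }, X }.
Step 1 (2 new):
  { α }  = complement { β, γ }
  { β }  = complement { α, γ }
  — 6 sets.
Step 2 (1 new):
  { α, β }  = { β } ∪ { α }
  — 7 sets.
Step 3 (1 new):
  { γ }  = complement { α, β }
  — 8 sets.
Step 4: closed — nothing new.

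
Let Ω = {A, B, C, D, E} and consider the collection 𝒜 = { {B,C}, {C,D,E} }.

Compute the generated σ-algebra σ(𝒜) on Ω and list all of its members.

Take S₀ = 𝒜 ∪ {∅, Ω} = { {}, {B,C}, {C,D,E}, Ω }.
Step 1 (3 new):
  {A,B}  = complement {C,D,E}
  {A,D,E}  = complement {B,C}
  {B,C,D,E}  = {B,C} ∪ {C,D,E}
Step 2: +4 →
  {A}  = complement {B,C,D,E}
  {A,B,C}  = {B,C} ∪ {A,B}
  {A,B,D,E}  = {A,D,E} ∪ {A,B}
  {A,C,D,E}  = {A,D,E} ∪ {C,D,E}
Step 3: +3 →
  {B}  = complement {A,C,D,E}
  {C}  = complement {A,B,D,E}
  {D,E}  = complement {A,B,C}
Step 4 adds 2:
  {A,C}  = {C} ∪ {A}
  {B,D,E}  = {D,E} ∪ {B}
Step 5: already closed under ᶜ and ∪.

Therefore σ(𝒜) = { {}, {A}, {B}, {C}, {A,B}, {A,C}, {B,C}, {D,E}, {A,B,C}, {A,D,E}, {B,D,E}, {C,D,E}, {A,B,D,E}, {A,C,D,E}, {B,C,D,E}, Ω } (|σ(𝒜)| = 16).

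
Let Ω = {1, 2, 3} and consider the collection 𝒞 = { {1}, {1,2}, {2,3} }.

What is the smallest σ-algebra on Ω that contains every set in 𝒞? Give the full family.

|σ(𝒞)| = 8.  σ(𝒞) = { {}, {1}, {2}, {3}, {1,2}, {1,3}, {2,3}, Ω }

Derivation:
Initial family (5 sets): { {}, {1}, {1,2}, {2,3}, Ω }.
Iteration 1: 1 new —
  {3}  = ᶜ of {1,2}
  [6 total]
Iteration 2 adds 1:
  {1,3}  = {3} ∪ {1}
  [7 total]
Iteration 3 (1 new):
  {2}  = ᶜ of {1,3}
  [8 total]
Iteration 4: already closed under ᶜ and ∪.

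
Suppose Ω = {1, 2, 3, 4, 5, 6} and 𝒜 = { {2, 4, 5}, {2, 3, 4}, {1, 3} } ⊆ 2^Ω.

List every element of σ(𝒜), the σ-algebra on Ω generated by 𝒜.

σ(𝒜) = { {}, {1}, {3}, {5}, {6}, {1, 3}, {1, 5}, {1, 6}, {2, 4}, {3, 5}, {3, 6}, {5, 6}, {1, 2, 4}, {1, 3, 5}, {1, 3, 6}, {1, 5, 6}, {2, 3, 4}, {2, 4, 5}, {2, 4, 6}, {3, 5, 6}, {1, 2, 3, 4}, {1, 2, 4, 5}, {1, 2, 4, 6}, {1, 3, 5, 6}, {2, 3, 4, 5}, {2, 3, 4, 6}, {2, 4, 5, 6}, {1, 2, 3, 4, 5}, {1, 2, 3, 4, 6}, {1, 2, 4, 5, 6}, {2, 3, 4, 5, 6}, Ω }

Check:
Begin from { {}, {1, 3}, {2, 3, 4}, {2, 4, 5}, Ω } (that is, 𝒜 plus ∅ and Ω).
Pass 1. New:
  {1, 3, 6}  = {2, 4, 5}ᶜ
  {1, 5, 6}  = {2, 3, 4}ᶜ
  {1, 2, 3, 4}  = {2, 3, 4} ∪ {1, 3}
  {2, 3, 4, 5}  = {2, 3, 4} ∪ {2, 4, 5}
  {2, 4, 5, 6}  = {1, 3}ᶜ
  {1, 2, 3, 4, 5}  = {1, 3} ∪ {2, 4, 5}
  [11 total]
Pass 2: +7 →
  {6}  = {1, 2, 3, 4, 5}ᶜ
  {1, 6}  = {2, 3, 4, 5}ᶜ
  {5, 6}  = {1, 2, 3, 4}ᶜ
  {1, 3, 5, 6}  = {1, 3, 6} ∪ {1, 5, 6}
  {1, 2, 3, 4, 6}  = {2, 3, 4} ∪ {1, 3, 6}
  {1, 2, 4, 5, 6}  = {2, 4, 5, 6} ∪ {1, 5, 6}
  {2, 3, 4, 5, 6}  = {2, 3, 4} ∪ {2, 4, 5, 6}
  [18 total]
Pass 3 (5 new):
  {1}  = {2, 3, 4, 5, 6}ᶜ
  {3}  = {1, 2, 4, 5, 6}ᶜ
  {5}  = {1, 2, 3, 4, 6}ᶜ
  {2, 4}  = {1, 3, 5, 6}ᶜ
  {2, 3, 4, 6}  = {2, 3, 4} ∪ {6}
  [23 total]
Pass 4 (9 new):
  {1, 5}  = {2, 3, 4, 6}ᶜ
  {3, 5}  = {5} ∪ {3}
  {3, 6}  = {6} ∪ {3}
  {1, 2, 4}  = {2, 4} ∪ {1}
  {1, 3, 5}  = {5} ∪ {1, 3}
  {2, 4, 6}  = {6} ∪ {2, 4}
  {3, 5, 6}  = {5, 6} ∪ {3}
  {1, 2, 4, 5}  = {2, 4, 5} ∪ {1}
  {1, 2, 4, 6}  = {1, 6} ∪ {2, 4}
  [32 total]
Pass 5: closed — nothing new.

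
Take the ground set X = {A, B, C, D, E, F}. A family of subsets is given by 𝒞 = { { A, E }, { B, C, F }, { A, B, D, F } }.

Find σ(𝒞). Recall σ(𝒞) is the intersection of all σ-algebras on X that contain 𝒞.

σ(𝒞) = { {  }, { A }, { C }, { D }, { E }, { A, C }, { A, D }, { A, E }, { B, F }, { C, D }, { C, E }, { D, E }, { A, B, F }, { A, C, D }, { A, C, E }, { A, D, E }, { B, C, F }, { B, D, F }, { B, E, F }, { C, D, E }, { A, B, C, F }, { A, B, D, F }, { A, B, E, F }, { A, C, D, E }, { B, C, D, F }, { B, C, E, F }, { B, D, E, F }, { A, B, C, D, F }, { A, B, C, E, F }, { A, B, D, E, F }, { B, C, D, E, F }, X }

Check:
Seed the family with 𝒞 together with ∅ and X: { {  }, { A, E }, { B, C, F }, { A, B, D, F }, X }.
Pass 1: 6 new —
  { C, E }  = ᶜ of { A, B, D, F }
  { A, D, E }  = ᶜ of { B, C, F }
  { B, C, D, F }  = ᶜ of { A, E }
  { A, B, C, D, F }  = { A, B, D, F } ∪ { B, C, F }
  { A, B, C, E, F }  = { A, E } ∪ { B, C, F }
  { A, B, D, E, F }  = { A, B, D, F } ∪ { A, E }
Pass 2: 7 new —
  { C }  = ᶜ of { A, B, D, E, F }
  { D }  = ᶜ of { A, B, C, E, F }
  { E }  = ᶜ of { A, B, C, D, F }
  { A, C, E }  = { A, E } ∪ { C, E }
  { A, C, D, E }  = { A, D, E } ∪ { C, E }
  { B, C, E, F }  = { B, C, F } ∪ { C, E }
  { B, C, D, E, F }  = { B, C, D, F } ∪ { C, E }
Pass 3: +7 →
  { A }  = ᶜ of { B, C, D, E, F }
  { A, D }  = ᶜ of { B, C, E, F }
  { B, F }  = ᶜ of { A, C, D, E }
  { C, D }  = { C } ∪ { D }
  { D, E }  = { D } ∪ { E }
  { B, D, F }  = ᶜ of { A, C, E }
  { C, D, E }  = { C, E } ∪ { D }
Pass 4: 7 new —
  { A, C }  = { A } ∪ { C }
  { A, B, F }  = ᶜ of { C, D, E }
  { A, C, D }  = { C, D } ∪ { A }
  { B, E, F }  = { B, F } ∪ { E }
  { A, B, C, F }  = ᶜ of { D, E }
  { A, B, E, F }  = ᶜ of { C, D }
  { B, D, E, F }  = { B, D, F } ∪ { E }
Pass 5: no new sets; the family is a σ-algebra.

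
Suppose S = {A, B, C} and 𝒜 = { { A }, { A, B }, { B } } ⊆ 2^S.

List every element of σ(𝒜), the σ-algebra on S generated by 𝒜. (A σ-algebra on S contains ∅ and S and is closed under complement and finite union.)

Begin from { ∅, { A }, { B }, { A, B }, S } (that is, 𝒜 plus ∅ and S).
Pass 1 adds 3:
  { C }  = complement { A, B }
  { A, C }  = complement { B }
  { B, C }  = complement { A }
  [8 total]
Pass 2: stable.

Hence σ(𝒜) has 8 members: { ∅, { A }, { B }, { C }, { A, B }, { A, C }, { B, C }, S }.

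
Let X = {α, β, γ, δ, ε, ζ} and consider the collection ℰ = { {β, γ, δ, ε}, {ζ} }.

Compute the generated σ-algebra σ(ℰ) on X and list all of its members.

|σ(ℰ)| = 8.  σ(ℰ) = { ∅, {α}, {ζ}, {α, ζ}, {β, γ, δ, ε}, {α, β, γ, δ, ε}, {β, γ, δ, ε, ζ}, X }

Derivation:
Take S₀ = ℰ ∪ {∅, X} = { ∅, {ζ}, {β, γ, δ, ε}, X }.
Step 1. New:
  {α, ζ}  = X∖{β, γ, δ, ε}
  {α, β, γ, δ, ε}  = X∖{ζ}
  {β, γ, δ, ε, ζ}  = {β, γ, δ, ε} ∪ {ζ}
  — 7 sets.
Step 2. New:
  {α}  = X∖{β, γ, δ, ε, ζ}
  — 8 sets.
Step 3: already closed under ᶜ and ∪.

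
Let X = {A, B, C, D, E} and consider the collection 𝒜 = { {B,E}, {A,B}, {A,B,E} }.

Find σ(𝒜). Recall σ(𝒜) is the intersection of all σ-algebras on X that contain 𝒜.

|σ(𝒜)| = 16.  σ(𝒜) = { ∅, {A}, {B}, {E}, {A,B}, {A,E}, {B,E}, {C,D}, {A,B,E}, {A,C,D}, {B,C,D}, {C,D,E}, {A,B,C,D}, {A,C,D,E}, {B,C,D,E}, X }

Check:
Take S₀ = 𝒜 ∪ {∅, X} = { ∅, {A,B}, {B,E}, {A,B,E}, X }.
Iteration 1. New:
  {C,D}  = X∖{A,B,E}
  {A,C,D}  = X∖{B,E}
  {C,D,E}  = X∖{A,B}
  (now 8)
Iteration 2. New:
  {A,B,C,D}  = {A,C,D} ∪ {A,B}
  {A,C,D,E}  = {A,C,D} ∪ {C,D,E}
  {B,C,D,E}  = {B,E} ∪ {C,D}
  (now 11)
Iteration 3. New:
  {A}  = X∖{B,C,D,E}
  {B}  = X∖{A,C,D,E}
  {E}  = X∖{A,B,C,D}
  (now 14)
Iteration 4: 2 new —
  {A,E}  = {E} ∪ {A}
  {B,C,D}  = {C,D} ∪ {B}
  (now 16)
Iteration 5: already closed under ᶜ and ∪.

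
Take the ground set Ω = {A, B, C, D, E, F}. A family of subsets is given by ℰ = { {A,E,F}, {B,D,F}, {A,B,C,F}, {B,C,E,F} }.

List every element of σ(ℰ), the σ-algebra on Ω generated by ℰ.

Start: ℰ ∪ {∅, Ω} = { ∅, {A,E,F}, {B,D,F}, {A,B,C,F}, {B,C,E,F}, Ω }.
Round 1 (8 new):
  {A,D}  = complement {B,C,E,F}
  {D,E}  = complement {A,B,C,F}
  {A,C,E}  = complement {B,D,F}
  {B,C,D}  = complement {A,E,F}
  {A,B,C,D,F}  = {B,D,F} ∪ {A,B,C,F}
  {A,B,C,E,F}  = {A,E,F} ∪ {A,B,C,F}
  {A,B,D,E,F}  = {B,D,F} ∪ {A,E,F}
  {B,C,D,E,F}  = {B,D,F} ∪ {B,C,E,F}
  (now 14)
Round 2 adds 14:
  {A}  = complement {B,C,D,E,F}
  {C}  = complement {A,B,D,E,F}
  {D}  = complement {A,B,C,E,F}
  {E}  = complement {A,B,C,D,F}
  {A,D,E}  = {D,E} ∪ {A,D}
  {A,B,C,D}  = {B,C,D} ∪ {A,D}
  {A,B,D,F}  = {B,D,F} ∪ {A,D}
  {A,C,D,E}  = {A,C,E} ∪ {D,E}
  {A,C,E,F}  = {A,C,E} ∪ {A,E,F}
  {A,D,E,F}  = {D,E} ∪ {A,E,F}
  {B,C,D,E}  = {B,C,D} ∪ {D,E}
  {B,C,D,F}  = {B,D,F} ∪ {B,C,D}
  {B,D,E,F}  = {B,D,F} ∪ {D,E}
  {A,B,C,D,E}  = {B,C,D} ∪ {A,C,E}
  (now 28)
Round 3: 14 new —
  {F}  = complement {A,B,C,D,E}
  {A,C}  = complement {B,D,E,F}
  {A,E}  = complement {B,C,D,F}
  {A,F}  = complement {B,C,D,E}
  {B,C}  = complement {A,D,E,F}
  {B,D}  = complement {A,C,E,F}
  {B,F}  = complement {A,C,D,E}
  {C,D}  = {C} ∪ {D}
  {C,E}  = complement {A,B,D,F}
  {E,F}  = complement {A,B,C,D}
  {A,C,D}  = {A,D} ∪ {C}
  {B,C,F}  = complement {A,D,E}
  {C,D,E}  = {D,E} ∪ {C}
  {A,C,D,E,F}  = {A,C,E} ∪ {A,D,E,F}
  (now 42)
Round 4 (19 new):
  {B}  = complement {A,C,D,E,F}
  {C,F}  = {C} ∪ {F}
  {D,F}  = {D} ∪ {F}
  {A,B,C}  = {A,C} ∪ {B,C}
  {A,B,D}  = {A} ∪ {B,D}
  {A,B,F}  = complement {C,D,E}
  {A,C,F}  = {A,F} ∪ {A,C}
  {A,D,F}  = {A,F} ∪ {D}
  {B,C,E}  = {C,E} ∪ {B,C}
  {B,D,E}  = {D,E} ∪ {B,D}
  {B,E,F}  = complement {A,C,D}
  {C,D,F}  = {C,D} ∪ {F}
  {C,E,F}  = {C,E} ∪ {E,F}
  {D,E,F}  = {D,E} ∪ {E,F}
  {A,B,C,E}  = {A,C,E} ∪ {B,C}
  {A,B,D,E}  = {A,E} ∪ {B,D}
  {A,B,E,F}  = complement {C,D}
  {A,C,D,F}  = {C,D} ∪ {A,F}
  {C,D,E,F}  = {C,D} ∪ {E,F}
  (now 61)
Round 5 (3 new):
  {A,B}  = complement {C,D,E,F}
  {B,E}  = complement {A,C,D,F}
  {A,B,E}  = complement {C,D,F}
  (now 64)
Round 6 adds nothing — fixpoint reached.

Hence σ(ℰ) has 64 members: { ∅, {A}, {B}, {C}, {D}, {E}, {F}, {A,B}, {A,C}, {A,D}, {A,E}, {A,F}, {B,C}, {B,D}, {B,E}, {B,F}, {C,D}, {C,E}, {C,F}, {D,E}, {D,F}, {E,F}, {A,B,C}, {A,B,D}, {A,B,E}, {A,B,F}, {A,C,D}, {A,C,E}, {A,C,F}, {A,D,E}, {A,D,F}, {A,E,F}, {B,C,D}, {B,C,E}, {B,C,F}, {B,D,E}, {B,D,F}, {B,E,F}, {C,D,E}, {C,D,F}, {C,E,F}, {D,E,F}, {A,B,C,D}, {A,B,C,E}, {A,B,C,F}, {A,B,D,E}, {A,B,D,F}, {A,B,E,F}, {A,C,D,E}, {A,C,D,F}, {A,C,E,F}, {A,D,E,F}, {B,C,D,E}, {B,C,D,F}, {B,C,E,F}, {B,D,E,F}, {C,D,E,F}, {A,B,C,D,E}, {A,B,C,D,F}, {A,B,C,E,F}, {A,B,D,E,F}, {A,C,D,E,F}, {B,C,D,E,F}, Ω }.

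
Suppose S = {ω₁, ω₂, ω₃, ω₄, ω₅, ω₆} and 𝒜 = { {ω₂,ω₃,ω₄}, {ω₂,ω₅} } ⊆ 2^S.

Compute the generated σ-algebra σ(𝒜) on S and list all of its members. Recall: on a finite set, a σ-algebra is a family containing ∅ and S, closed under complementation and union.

Take S₀ = 𝒜 ∪ {∅, S} = { {}, {ω₂,ω₅}, {ω₂,ω₃,ω₄}, S }.
Round 1. New:
  {ω₁,ω₅,ω₆}  = {ω₂,ω₃,ω₄}ᶜ
  {ω₁,ω₃,ω₄,ω₆}  = {ω₂,ω₅}ᶜ
  {ω₂,ω₃,ω₄,ω₅}  = {ω₂,ω₅} ∪ {ω₂,ω₃,ω₄}
  |family| = 7
Round 2 (4 new):
  {ω₁,ω₆}  = {ω₂,ω₃,ω₄,ω₅}ᶜ
  {ω₁,ω₂,ω₅,ω₆}  = {ω₂,ω₅} ∪ {ω₁,ω₅,ω₆}
  {ω₁,ω₂,ω₃,ω₄,ω₆}  = {ω₂,ω₃,ω₄} ∪ {ω₁,ω₃,ω₄,ω₆}
  {ω₁,ω₃,ω₄,ω₅,ω₆}  = {ω₁,ω₅,ω₆} ∪ {ω₁,ω₃,ω₄,ω₆}
  |family| = 11
Round 3 (3 new):
  {ω₂}  = {ω₁,ω₃,ω₄,ω₅,ω₆}ᶜ
  {ω₅}  = {ω₁,ω₂,ω₃,ω₄,ω₆}ᶜ
  {ω₃,ω₄}  = {ω₁,ω₂,ω₅,ω₆}ᶜ
  |family| = 14
Round 4: +2 →
  {ω₁,ω₂,ω₆}  = {ω₁,ω₆} ∪ {ω₂}
  {ω₃,ω₄,ω₅}  = {ω₃,ω₄} ∪ {ω₅}
  |family| = 16
Round 5: stable.

|σ(𝒜)| = 16.  σ(𝒜) = { {}, {ω₂}, {ω₅}, {ω₁,ω₆}, {ω₂,ω₅}, {ω₃,ω₄}, {ω₁,ω₂,ω₆}, {ω₁,ω₅,ω₆}, {ω₂,ω₃,ω₄}, {ω₃,ω₄,ω₅}, {ω₁,ω₂,ω₅,ω₆}, {ω₁,ω₃,ω₄,ω₆}, {ω₂,ω₃,ω₄,ω₅}, {ω₁,ω₂,ω₃,ω₄,ω₆}, {ω₁,ω₃,ω₄,ω₅,ω₆}, S }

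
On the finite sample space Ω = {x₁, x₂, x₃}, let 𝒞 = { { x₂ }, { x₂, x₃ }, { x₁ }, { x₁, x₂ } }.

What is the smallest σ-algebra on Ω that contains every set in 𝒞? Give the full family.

|σ(𝒞)| = 8.  σ(𝒞) = { {  }, { x₁ }, { x₂ }, { x₃ }, { x₁, x₂ }, { x₁, x₃ }, { x₂, x₃ }, Ω }

Check:
Begin from { {  }, { x₁ }, { x₂ }, { x₁, x₂ }, { x₂, x₃ }, Ω } (that is, 𝒞 plus ∅ and Ω).
Step 1. New:
  { x₃ }  = { x₁, x₂ }ᶜ
  { x₁, x₃ }  = { x₂ }ᶜ
  — 8 sets.
Step 2: closed — nothing new.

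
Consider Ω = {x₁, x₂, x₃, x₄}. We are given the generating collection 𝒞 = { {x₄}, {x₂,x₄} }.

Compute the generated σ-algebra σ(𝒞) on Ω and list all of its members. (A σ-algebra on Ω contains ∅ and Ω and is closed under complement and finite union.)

|σ(𝒞)| = 8.  σ(𝒞) = { {}, {x₂}, {x₄}, {x₁,x₃}, {x₂,x₄}, {x₁,x₂,x₃}, {x₁,x₃,x₄}, Ω }

Working:
Initial family (4 sets): { {}, {x₄}, {x₂,x₄}, Ω }.
Pass 1. New:
  {x₁,x₃}  = {x₂,x₄}ᶜ
  {x₁,x₂,x₃}  = {x₄}ᶜ
  — 6 sets.
Pass 2: +1 →
  {x₁,x₃,x₄}  = {x₁,x₃} ∪ {x₄}
  — 7 sets.
Pass 3: +1 →
  {x₂}  = {x₁,x₃,x₄}ᶜ
  — 8 sets.
After Pass 4 the family is unchanged; done.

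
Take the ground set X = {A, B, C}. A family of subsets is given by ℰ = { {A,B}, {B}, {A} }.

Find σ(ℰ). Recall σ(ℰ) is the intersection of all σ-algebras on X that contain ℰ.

Start: ℰ ∪ {∅, X} = { {}, {A}, {B}, {A,B}, X }.
Pass 1: 3 new —
  {C}  = {A,B}ᶜ
  {A,C}  = {B}ᶜ
  {B,C}  = {A}ᶜ
  |family| = 8
Pass 2: closed — nothing new.

σ(ℰ) = { {}, {A}, {B}, {C}, {A,B}, {A,C}, {B,C}, X }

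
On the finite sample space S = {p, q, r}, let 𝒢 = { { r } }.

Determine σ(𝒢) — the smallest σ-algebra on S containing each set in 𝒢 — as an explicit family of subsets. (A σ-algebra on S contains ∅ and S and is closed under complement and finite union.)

Seed the family with 𝒢 together with ∅ and S: { {}, { r }, S }.
Step 1 adds 1:
  { p, q }  = ᶜ of { r }
  (now 4)
Step 2: closed — nothing new.

σ(𝒢) = { {}, { r }, { p, q }, S }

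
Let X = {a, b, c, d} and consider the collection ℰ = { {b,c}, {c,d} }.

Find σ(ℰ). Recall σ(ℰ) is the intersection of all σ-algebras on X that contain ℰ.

σ(ℰ) = { {}, {a}, {b}, {c}, {d}, {a,b}, {a,c}, {a,d}, {b,c}, {b,d}, {c,d}, {a,b,c}, {a,b,d}, {a,c,d}, {b,c,d}, X }

Trace:
Begin from { {}, {b,c}, {c,d}, X } (that is, ℰ plus ∅ and X).
Pass 1 adds 3:
  {a,b}  = ᶜ of {c,d}
  {a,d}  = ᶜ of {b,c}
  {b,c,d}  = {c,d} ∪ {b,c}
Pass 2: +4 →
  {a}  = ᶜ of {b,c,d}
  {a,b,c}  = {b,c} ∪ {a,b}
  {a,b,d}  = {a,d} ∪ {a,b}
  {a,c,d}  = {c,d} ∪ {a,d}
Pass 3: 3 new —
  {b}  = ᶜ of {a,c,d}
  {c}  = ᶜ of {a,b,d}
  {d}  = ᶜ of {a,b,c}
Pass 4: 2 new —
  {a,c}  = {c} ∪ {a}
  {b,d}  = {d} ∪ {b}
Pass 5: already closed under ᶜ and ∪.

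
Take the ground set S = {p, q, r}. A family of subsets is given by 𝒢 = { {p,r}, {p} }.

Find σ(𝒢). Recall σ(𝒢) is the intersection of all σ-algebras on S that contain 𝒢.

Take S₀ = 𝒢 ∪ {∅, S} = { ∅, {p}, {p,r}, S }.
Pass 1: 2 new —
  {q}  = complement {p,r}
  {q,r}  = complement {p}
  |family| = 6
Pass 2. New:
  {p,q}  = {q} ∪ {p}
  |family| = 7
Pass 3 adds 1:
  {r}  = complement {p,q}
  |family| = 8
Pass 4 adds nothing — fixpoint reached.

Therefore σ(𝒢) = { ∅, {p}, {q}, {r}, {p,q}, {p,r}, {q,r}, S } (|σ(𝒢)| = 8).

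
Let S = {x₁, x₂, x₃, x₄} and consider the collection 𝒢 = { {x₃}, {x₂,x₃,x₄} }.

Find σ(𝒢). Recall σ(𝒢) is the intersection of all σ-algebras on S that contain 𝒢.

Begin from { ∅, {x₃}, {x₂,x₃,x₄}, S } (that is, 𝒢 plus ∅ and S).
Iteration 1. New:
  {x₁}  = S∖{x₂,x₃,x₄}
  {x₁,x₂,x₄}  = S∖{x₃}
  — 6 sets.
Iteration 2 (1 new):
  {x₁,x₃}  = {x₃} ∪ {x₁}
  — 7 sets.
Iteration 3: 1 new —
  {x₂,x₄}  = S∖{x₁,x₃}
  — 8 sets.
After Iteration 4 the family is unchanged; done.

Hence σ(𝒢) has 8 members: { ∅, {x₁}, {x₃}, {x₁,x₃}, {x₂,x₄}, {x₁,x₂,x₄}, {x₂,x₃,x₄}, S }.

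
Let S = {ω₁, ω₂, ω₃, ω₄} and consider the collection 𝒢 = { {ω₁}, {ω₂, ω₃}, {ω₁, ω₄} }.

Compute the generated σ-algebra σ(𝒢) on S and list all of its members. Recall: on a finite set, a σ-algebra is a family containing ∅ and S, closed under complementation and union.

σ(𝒢) = { {}, {ω₁}, {ω₄}, {ω₁, ω₄}, {ω₂, ω₃}, {ω₁, ω₂, ω₃}, {ω₂, ω₃, ω₄}, S }

Derivation:
Start: 𝒢 ∪ {∅, S} = { {}, {ω₁}, {ω₁, ω₄}, {ω₂, ω₃}, S }.
Round 1. New:
  {ω₁, ω₂, ω₃}  = {ω₂, ω₃} ∪ {ω₁}
  {ω₂, ω₃, ω₄}  = {ω₁}ᶜ
  — 7 sets.
Round 2 (1 new):
  {ω₄}  = {ω₁, ω₂, ω₃}ᶜ
  — 8 sets.
Round 3: closed — nothing new.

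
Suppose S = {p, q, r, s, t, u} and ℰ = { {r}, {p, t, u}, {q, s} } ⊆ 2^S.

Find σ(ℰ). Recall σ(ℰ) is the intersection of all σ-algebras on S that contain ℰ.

|σ(ℰ)| = 8.  σ(ℰ) = { ∅, {r}, {q, s}, {p, t, u}, {q, r, s}, {p, r, t, u}, {p, q, s, t, u}, S }

Derivation:
Initial family (5 sets): { ∅, {r}, {q, s}, {p, t, u}, S }.
Iteration 1 (3 new):
  {q, r, s}  = ᶜ of {p, t, u}
  {p, r, t, u}  = ᶜ of {q, s}
  {p, q, s, t, u}  = ᶜ of {r}
Iteration 2: closed — nothing new.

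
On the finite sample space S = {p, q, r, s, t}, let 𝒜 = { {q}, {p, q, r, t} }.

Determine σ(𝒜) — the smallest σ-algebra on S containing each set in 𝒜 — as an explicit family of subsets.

Start: 𝒜 ∪ {∅, S} = { {}, {q}, {p, q, r, t}, S }.
Round 1 adds 2:
  {s}  = S∖{p, q, r, t}
  {p, r, s, t}  = S∖{q}
  (now 6)
Round 2: 1 new —
  {q, s}  = {s} ∪ {q}
  (now 7)
Round 3. New:
  {p, r, t}  = S∖{q, s}
  (now 8)
Round 4: already closed under ᶜ and ∪.

σ(𝒜) = { {}, {q}, {s}, {q, s}, {p, r, t}, {p, q, r, t}, {p, r, s, t}, S }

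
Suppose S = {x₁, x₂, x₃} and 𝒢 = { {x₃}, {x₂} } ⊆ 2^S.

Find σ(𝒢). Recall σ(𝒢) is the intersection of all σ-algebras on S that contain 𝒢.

Answer: σ(𝒢) = { {}, {x₁}, {x₂}, {x₃}, {x₁,x₂}, {x₁,x₃}, {x₂,x₃}, S }

Derivation:
Begin from { {}, {x₂}, {x₃}, S } (that is, 𝒢 plus ∅ and S).
Step 1. New:
  {x₁,x₂}  = ᶜ of {x₃}
  {x₁,x₃}  = ᶜ of {x₂}
  {x₂,x₃}  = {x₃} ∪ {x₂}
  — 7 sets.
Step 2. New:
  {x₁}  = ᶜ of {x₂,x₃}
  — 8 sets.
After Step 3 the family is unchanged; done.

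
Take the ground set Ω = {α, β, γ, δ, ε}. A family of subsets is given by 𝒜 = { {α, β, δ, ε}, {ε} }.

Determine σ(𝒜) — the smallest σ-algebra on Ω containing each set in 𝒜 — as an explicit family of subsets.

Take S₀ = 𝒜 ∪ {∅, Ω} = { {}, {ε}, {α, β, δ, ε}, Ω }.
Step 1: +2 →
  {γ}  = ᶜ of {α, β, δ, ε}
  {α, β, γ, δ}  = ᶜ of {ε}
  [6 total]
Step 2: +1 →
  {γ, ε}  = {γ} ∪ {ε}
  [7 total]
Step 3: +1 →
  {α, β, δ}  = ᶜ of {γ, ε}
  [8 total]
Step 4: stable.

|σ(𝒜)| = 8.  σ(𝒜) = { {}, {γ}, {ε}, {γ, ε}, {α, β, δ}, {α, β, γ, δ}, {α, β, δ, ε}, Ω }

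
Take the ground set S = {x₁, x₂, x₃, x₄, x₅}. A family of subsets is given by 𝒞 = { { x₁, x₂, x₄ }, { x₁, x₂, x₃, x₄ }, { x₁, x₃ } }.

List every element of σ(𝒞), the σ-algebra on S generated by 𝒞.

Answer: σ(𝒞) = { ∅, { x₁ }, { x₃ }, { x₅ }, { x₁, x₃ }, { x₁, x₅ }, { x₂, x₄ }, { x₃, x₅ }, { x₁, x₂, x₄ }, { x₁, x₃, x₅ }, { x₂, x₃, x₄ }, { x₂, x₄, x₅ }, { x₁, x₂, x₃, x₄ }, { x₁, x₂, x₄, x₅ }, { x₂, x₃, x₄, x₅ }, S }

Working:
Initial family (5 sets): { ∅, { x₁, x₃ }, { x₁, x₂, x₄ }, { x₁, x₂, x₃, x₄ }, S }.
Step 1: +3 →
  { x₅ }  = complement { x₁, x₂, x₃, x₄ }
  { x₃, x₅ }  = complement { x₁, x₂, x₄ }
  { x₂, x₄, x₅ }  = complement { x₁, x₃ }
Step 2: 3 new —
  { x₁, x₃, x₅ }  = { x₃, x₅ } ∪ { x₁, x₃ }
  { x₁, x₂, x₄, x₅ }  = { x₁, x₂, x₄ } ∪ { x₂, x₄, x₅ }
  { x₂, x₃, x₄, x₅ }  = { x₃, x₅ } ∪ { x₂, x₄, x₅ }
Step 3 adds 3:
  { x₁ }  = complement { x₂, x₃, x₄, x₅ }
  { x₃ }  = complement { x₁, x₂, x₄, x₅ }
  { x₂, x₄ }  = complement { x₁, x₃, x₅ }
Step 4 (2 new):
  { x₁, x₅ }  = { x₅ } ∪ { x₁ }
  { x₂, x₃, x₄ }  = { x₃ } ∪ { x₂, x₄ }
Step 5: stable.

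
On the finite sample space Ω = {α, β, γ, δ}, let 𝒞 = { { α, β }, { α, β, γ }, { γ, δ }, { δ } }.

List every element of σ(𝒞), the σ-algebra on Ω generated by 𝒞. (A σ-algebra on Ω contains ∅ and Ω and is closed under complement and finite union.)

σ(𝒞) = { {}, { γ }, { δ }, { α, β }, { γ, δ }, { α, β, γ }, { α, β, δ }, Ω }

Trace:
Take S₀ = 𝒞 ∪ {∅, Ω} = { {}, { δ }, { α, β }, { γ, δ }, { α, β, γ }, Ω }.
Iteration 1. New:
  { α, β, δ }  = { α, β } ∪ { δ }
  — 7 sets.
Iteration 2. New:
  { γ }  = ᶜ of { α, β, δ }
  — 8 sets.
Iteration 3: no new sets; the family is a σ-algebra.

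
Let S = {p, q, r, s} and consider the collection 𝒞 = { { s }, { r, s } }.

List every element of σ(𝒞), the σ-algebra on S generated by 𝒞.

Initial family (4 sets): { ∅, { s }, { r, s }, S }.
Round 1. New:
  { p, q }  = ᶜ of { r, s }
  { p, q, r }  = ᶜ of { s }
  |family| = 6
Round 2 (1 new):
  { p, q, s }  = { p, q } ∪ { s }
  |family| = 7
Round 3 adds 1:
  { r }  = ᶜ of { p, q, s }
  |family| = 8
Round 4 adds nothing — fixpoint reached.

σ(𝒞) = { ∅, { r }, { s }, { p, q }, { r, s }, { p, q, r }, { p, q, s }, S }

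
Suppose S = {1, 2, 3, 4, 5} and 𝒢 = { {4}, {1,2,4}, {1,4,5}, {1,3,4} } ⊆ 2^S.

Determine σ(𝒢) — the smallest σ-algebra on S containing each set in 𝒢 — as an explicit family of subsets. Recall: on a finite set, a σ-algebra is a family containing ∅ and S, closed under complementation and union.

σ(𝒢) = { {}, {1}, {2}, {3}, {4}, {5}, {1,2}, {1,3}, {1,4}, {1,5}, {2,3}, {2,4}, {2,5}, {3,4}, {3,5}, {4,5}, {1,2,3}, {1,2,4}, {1,2,5}, {1,3,4}, {1,3,5}, {1,4,5}, {2,3,4}, {2,3,5}, {2,4,5}, {3,4,5}, {1,2,3,4}, {1,2,3,5}, {1,2,4,5}, {1,3,4,5}, {2,3,4,5}, S }

Derivation:
Start: 𝒢 ∪ {∅, S} = { {}, {4}, {1,2,4}, {1,3,4}, {1,4,5}, S }.
Step 1: +7 →
  {2,3}  = complement {1,4,5}
  {2,5}  = complement {1,3,4}
  {3,5}  = complement {1,2,4}
  {1,2,3,4}  = {1,3,4} ∪ {1,2,4}
  {1,2,3,5}  = complement {4}
  {1,2,4,5}  = {1,4,5} ∪ {1,2,4}
  {1,3,4,5}  = {1,4,5} ∪ {1,3,4}
  [13 total]
Step 2. New:
  {2}  = complement {1,3,4,5}
  {3}  = complement {1,2,4,5}
  {5}  = complement {1,2,3,4}
  {2,3,4}  = {2,3} ∪ {4}
  {2,3,5}  = {2,5} ∪ {2,3}
  {2,4,5}  = {2,5} ∪ {4}
  {3,4,5}  = {4} ∪ {3,5}
  [20 total]
Step 3. New:
  {1,2}  = complement {3,4,5}
  {1,3}  = complement {2,4,5}
  {1,4}  = complement {2,3,5}
  {1,5}  = complement {2,3,4}
  {2,4}  = {2} ∪ {4}
  {3,4}  = {3} ∪ {4}
  {4,5}  = {5} ∪ {4}
  {2,3,4,5}  = {2,5} ∪ {3,4,5}
  [28 total]
Step 4: 4 new —
  {1}  = complement {2,3,4,5}
  {1,2,3}  = complement {4,5}
  {1,2,5}  = complement {3,4}
  {1,3,5}  = complement {2,4}
  [32 total]
After Step 5 the family is unchanged; done.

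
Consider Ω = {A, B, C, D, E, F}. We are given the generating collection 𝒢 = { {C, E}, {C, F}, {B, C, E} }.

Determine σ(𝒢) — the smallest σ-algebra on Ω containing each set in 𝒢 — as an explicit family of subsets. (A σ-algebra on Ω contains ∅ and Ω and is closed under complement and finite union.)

|σ(𝒢)| = 32.  σ(𝒢) = { {}, {B}, {C}, {E}, {F}, {A, D}, {B, C}, {B, E}, {B, F}, {C, E}, {C, F}, {E, F}, {A, B, D}, {A, C, D}, {A, D, E}, {A, D, F}, {B, C, E}, {B, C, F}, {B, E, F}, {C, E, F}, {A, B, C, D}, {A, B, D, E}, {A, B, D, F}, {A, C, D, E}, {A, C, D, F}, {A, D, E, F}, {B, C, E, F}, {A, B, C, D, E}, {A, B, C, D, F}, {A, B, D, E, F}, {A, C, D, E, F}, Ω }

Working:
Start: 𝒢 ∪ {∅, Ω} = { {}, {C, E}, {C, F}, {B, C, E}, Ω }.
Round 1: +5 →
  {A, D, F}  = complement {B, C, E}
  {C, E, F}  = {C, F} ∪ {C, E}
  {A, B, D, E}  = complement {C, F}
  {A, B, D, F}  = complement {C, E}
  {B, C, E, F}  = {B, C, E} ∪ {C, F}
  |family| = 10
Round 2. New:
  {A, D}  = complement {B, C, E, F}
  {A, B, D}  = complement {C, E, F}
  {A, C, D, F}  = {A, D, F} ∪ {C, F}
  {A, B, C, D, E}  = {A, B, D, E} ∪ {B, C, E}
  {A, B, C, D, F}  = {A, B, D, F} ∪ {C, F}
  {A, B, D, E, F}  = {A, B, D, F} ∪ {A, B, D, E}
  {A, C, D, E, F}  = {A, D, F} ∪ {C, E, F}
  |family| = 17
Round 3 adds 6:
  {B}  = complement {A, C, D, E, F}
  {C}  = complement {A, B, D, E, F}
  {E}  = complement {A, B, C, D, F}
  {F}  = complement {A, B, C, D, E}
  {B, E}  = complement {A, C, D, F}
  {A, C, D, E}  = {A, D} ∪ {C, E}
  |family| = 23
Round 4: 9 new —
  {B, C}  = {B} ∪ {C}
  {B, F}  = complement {A, C, D, E}
  {E, F}  = {F} ∪ {E}
  {A, C, D}  = {C} ∪ {A, D}
  {A, D, E}  = {E} ∪ {A, D}
  {B, C, F}  = {B} ∪ {C, F}
  {B, E, F}  = {B, E} ∪ {F}
  {A, B, C, D}  = {A, B, D} ∪ {C}
  {A, D, E, F}  = {A, D, F} ∪ {E}
  |family| = 32
Round 5: closed — nothing new.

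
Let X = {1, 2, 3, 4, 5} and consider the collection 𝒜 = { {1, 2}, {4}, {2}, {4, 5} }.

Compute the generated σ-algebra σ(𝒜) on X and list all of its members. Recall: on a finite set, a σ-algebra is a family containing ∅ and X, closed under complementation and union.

σ(𝒜) (32 sets): { {}, {1}, {2}, {3}, {4}, {5}, {1, 2}, {1, 3}, {1, 4}, {1, 5}, {2, 3}, {2, 4}, {2, 5}, {3, 4}, {3, 5}, {4, 5}, {1, 2, 3}, {1, 2, 4}, {1, 2, 5}, {1, 3, 4}, {1, 3, 5}, {1, 4, 5}, {2, 3, 4}, {2, 3, 5}, {2, 4, 5}, {3, 4, 5}, {1, 2, 3, 4}, {1, 2, 3, 5}, {1, 2, 4, 5}, {1, 3, 4, 5}, {2, 3, 4, 5}, X }

Check:
Start: 𝒜 ∪ {∅, X} = { {}, {2}, {4}, {1, 2}, {4, 5}, X }.
Pass 1 adds 8:
  {2, 4}  = {4} ∪ {2}
  {1, 2, 3}  = complement {4, 5}
  {1, 2, 4}  = {1, 2} ∪ {4}
  {2, 4, 5}  = {4, 5} ∪ {2}
  {3, 4, 5}  = complement {1, 2}
  {1, 2, 3, 5}  = complement {4}
  {1, 2, 4, 5}  = {4, 5} ∪ {1, 2}
  {1, 3, 4, 5}  = complement {2}
Pass 2 (6 new):
  {3}  = complement {1, 2, 4, 5}
  {1, 3}  = complement {2, 4, 5}
  {3, 5}  = complement {1, 2, 4}
  {1, 3, 5}  = complement {2, 4}
  {1, 2, 3, 4}  = {1, 2, 3} ∪ {1, 2, 4}
  {2, 3, 4, 5}  = {3, 4, 5} ∪ {2}
Pass 3. New:
  {1}  = complement {2, 3, 4, 5}
  {5}  = complement {1, 2, 3, 4}
  {2, 3}  = {2} ∪ {3}
  {3, 4}  = {3} ∪ {4}
  {1, 3, 4}  = {1, 3} ∪ {4}
  {2, 3, 4}  = {2, 4} ∪ {3}
  {2, 3, 5}  = {2} ∪ {3, 5}
Pass 4: +5 →
  {1, 4}  = complement {2, 3, 5}
  {1, 5}  = complement {2, 3, 4}
  {2, 5}  = complement {1, 3, 4}
  {1, 2, 5}  = complement {3, 4}
  {1, 4, 5}  = complement {2, 3}
Pass 5 adds nothing — fixpoint reached.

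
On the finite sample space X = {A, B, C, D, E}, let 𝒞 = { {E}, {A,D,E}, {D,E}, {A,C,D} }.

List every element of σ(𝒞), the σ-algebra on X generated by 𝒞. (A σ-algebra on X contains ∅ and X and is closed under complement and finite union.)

Answer: σ(𝒞) = { {}, {A}, {B}, {C}, {D}, {E}, {A,B}, {A,C}, {A,D}, {A,E}, {B,C}, {B,D}, {B,E}, {C,D}, {C,E}, {D,E}, {A,B,C}, {A,B,D}, {A,B,E}, {A,C,D}, {A,C,E}, {A,D,E}, {B,C,D}, {B,C,E}, {B,D,E}, {C,D,E}, {A,B,C,D}, {A,B,C,E}, {A,B,D,E}, {A,C,D,E}, {B,C,D,E}, X }

Check:
Take S₀ = 𝒞 ∪ {∅, X} = { {}, {E}, {D,E}, {A,C,D}, {A,D,E}, X }.
Round 1: 5 new —
  {B,C}  = X∖{A,D,E}
  {B,E}  = X∖{A,C,D}
  {A,B,C}  = X∖{D,E}
  {A,B,C,D}  = X∖{E}
  {A,C,D,E}  = {D,E} ∪ {A,C,D}
Round 2. New:
  {B}  = X∖{A,C,D,E}
  {B,C,E}  = {B,E} ∪ {B,C}
  {B,D,E}  = {B,E} ∪ {D,E}
  {A,B,C,E}  = {B,E} ∪ {A,B,C}
  {A,B,D,E}  = {A,D,E} ∪ {B,E}
  {B,C,D,E}  = {D,E} ∪ {B,C}
Round 3: +5 →
  {A}  = X∖{B,C,D,E}
  {C}  = X∖{A,B,D,E}
  {D}  = X∖{A,B,C,E}
  {A,C}  = X∖{B,D,E}
  {A,D}  = X∖{B,C,E}
Round 4 (10 new):
  {A,B}  = {B} ∪ {A}
  {A,E}  = {E} ∪ {A}
  {B,D}  = {B} ∪ {D}
  {C,D}  = {C} ∪ {D}
  {C,E}  = {E} ∪ {C}
  {A,B,D}  = {B} ∪ {A,D}
  {A,B,E}  = {B,E} ∪ {A}
  {A,C,E}  = {E} ∪ {A,C}
  {B,C,D}  = {B,C} ∪ {D}
  {C,D,E}  = {D,E} ∪ {C}
Round 5 adds nothing — fixpoint reached.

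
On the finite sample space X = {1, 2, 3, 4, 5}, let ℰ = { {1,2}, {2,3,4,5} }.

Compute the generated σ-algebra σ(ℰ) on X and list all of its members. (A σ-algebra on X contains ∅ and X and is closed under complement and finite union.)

Take S₀ = ℰ ∪ {∅, X} = { {}, {1,2}, {2,3,4,5}, X }.
Round 1: +2 →
  {1}  = complement {2,3,4,5}
  {3,4,5}  = complement {1,2}
  — 6 sets.
Round 2 adds 1:
  {1,3,4,5}  = {3,4,5} ∪ {1}
  — 7 sets.
Round 3 (1 new):
  {2}  = complement {1,3,4,5}
  — 8 sets.
Round 4: already closed under ᶜ and ∪.

|σ(ℰ)| = 8.  σ(ℰ) = { {}, {1}, {2}, {1,2}, {3,4,5}, {1,3,4,5}, {2,3,4,5}, X }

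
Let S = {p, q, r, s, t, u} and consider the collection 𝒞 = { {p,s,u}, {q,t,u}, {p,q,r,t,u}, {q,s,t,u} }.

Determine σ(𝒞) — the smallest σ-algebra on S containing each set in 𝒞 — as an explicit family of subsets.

Seed the family with 𝒞 together with ∅ and S: { ∅, {p,s,u}, {q,t,u}, {q,s,t,u}, {p,q,r,t,u}, S }.
Iteration 1: 5 new —
  {s}  = {p,q,r,t,u}ᶜ
  {p,r}  = {q,s,t,u}ᶜ
  {p,r,s}  = {q,t,u}ᶜ
  {q,r,t}  = {p,s,u}ᶜ
  {p,q,s,t,u}  = {q,s,t,u} ∪ {p,s,u}
  (now 11)
Iteration 2 adds 7:
  {r}  = {p,q,s,t,u}ᶜ
  {p,q,r,t}  = {q,r,t} ∪ {p,r}
  {p,r,s,u}  = {p,s,u} ∪ {p,r,s}
  {q,r,s,t}  = {q,r,t} ∪ {s}
  {q,r,t,u}  = {q,t,u} ∪ {q,r,t}
  {p,q,r,s,t}  = {p,r,s} ∪ {q,r,t}
  {q,r,s,t,u}  = {q,s,t,u} ∪ {q,r,t}
  (now 18)
Iteration 3 adds 7:
  {p}  = {q,r,s,t,u}ᶜ
  {u}  = {p,q,r,s,t}ᶜ
  {p,s}  = {q,r,t,u}ᶜ
  {p,u}  = {q,r,s,t}ᶜ
  {q,t}  = {p,r,s,u}ᶜ
  {r,s}  = {r} ∪ {s}
  {s,u}  = {p,q,r,t}ᶜ
  (now 25)
Iteration 4: +7 →
  {r,u}  = {u} ∪ {r}
  {p,q,t}  = {q,t} ∪ {p}
  {p,r,u}  = {p,u} ∪ {r}
  {q,s,t}  = {q,t} ∪ {s}
  {r,s,u}  = {r,s} ∪ {u}
  {p,q,s,t}  = {q,t} ∪ {p,s}
  {p,q,t,u}  = {r,s}ᶜ
  (now 32)
Iteration 5: stable.

|σ(𝒞)| = 32.  σ(𝒞) = { ∅, {p}, {r}, {s}, {u}, {p,r}, {p,s}, {p,u}, {q,t}, {r,s}, {r,u}, {s,u}, {p,q,t}, {p,r,s}, {p,r,u}, {p,s,u}, {q,r,t}, {q,s,t}, {q,t,u}, {r,s,u}, {p,q,r,t}, {p,q,s,t}, {p,q,t,u}, {p,r,s,u}, {q,r,s,t}, {q,r,t,u}, {q,s,t,u}, {p,q,r,s,t}, {p,q,r,t,u}, {p,q,s,t,u}, {q,r,s,t,u}, S }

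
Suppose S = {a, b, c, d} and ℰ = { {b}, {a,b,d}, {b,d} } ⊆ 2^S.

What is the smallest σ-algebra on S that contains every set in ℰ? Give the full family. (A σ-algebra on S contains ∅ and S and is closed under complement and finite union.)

Seed the family with ℰ together with ∅ and S: { {}, {b}, {b,d}, {a,b,d}, S }.
Iteration 1: 3 new —
  {c}  = complement {a,b,d}
  {a,c}  = complement {b,d}
  {a,c,d}  = complement {b}
  |family| = 8
Iteration 2 adds 3:
  {b,c}  = {c} ∪ {b}
  {a,b,c}  = {b} ∪ {a,c}
  {b,c,d}  = {c} ∪ {b,d}
  |family| = 11
Iteration 3 (3 new):
  {a}  = complement {b,c,d}
  {d}  = complement {a,b,c}
  {a,d}  = complement {b,c}
  |family| = 14
Iteration 4 (2 new):
  {a,b}  = {b} ∪ {a}
  {c,d}  = {c} ∪ {d}
  |family| = 16
After Iteration 5 the family is unchanged; done.

|σ(ℰ)| = 16.  σ(ℰ) = { {}, {a}, {b}, {c}, {d}, {a,b}, {a,c}, {a,d}, {b,c}, {b,d}, {c,d}, {a,b,c}, {a,b,d}, {a,c,d}, {b,c,d}, S }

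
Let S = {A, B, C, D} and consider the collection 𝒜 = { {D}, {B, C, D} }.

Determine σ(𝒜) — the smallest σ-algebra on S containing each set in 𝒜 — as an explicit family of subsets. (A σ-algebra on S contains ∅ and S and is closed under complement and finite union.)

σ(𝒜) = { {}, {A}, {D}, {A, D}, {B, C}, {A, B, C}, {B, C, D}, S }

Check:
Start: 𝒜 ∪ {∅, S} = { {}, {D}, {B, C, D}, S }.
Step 1: +2 →
  {A}  = {B, C, D}ᶜ
  {A, B, C}  = {D}ᶜ
  [6 total]
Step 2 adds 1:
  {A, D}  = {D} ∪ {A}
  [7 total]
Step 3: +1 →
  {B, C}  = {A, D}ᶜ
  [8 total]
Step 4 adds nothing — fixpoint reached.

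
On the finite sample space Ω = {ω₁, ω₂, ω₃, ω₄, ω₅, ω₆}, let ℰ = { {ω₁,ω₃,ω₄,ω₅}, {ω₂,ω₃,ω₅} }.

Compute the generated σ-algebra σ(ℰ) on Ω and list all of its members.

Answer: σ(ℰ) = { {}, {ω₂}, {ω₆}, {ω₁,ω₄}, {ω₂,ω₆}, {ω₃,ω₅}, {ω₁,ω₂,ω₄}, {ω₁,ω₄,ω₆}, {ω₂,ω₃,ω₅}, {ω₃,ω₅,ω₆}, {ω₁,ω₂,ω₄,ω₆}, {ω₁,ω₃,ω₄,ω₅}, {ω₂,ω₃,ω₅,ω₆}, {ω₁,ω₂,ω₃,ω₄,ω₅}, {ω₁,ω₃,ω₄,ω₅,ω₆}, Ω }

Derivation:
Take S₀ = ℰ ∪ {∅, Ω} = { {}, {ω₂,ω₃,ω₅}, {ω₁,ω₃,ω₄,ω₅}, Ω }.
Step 1 adds 3:
  {ω₂,ω₆}  = ᶜ of {ω₁,ω₃,ω₄,ω₅}
  {ω₁,ω₄,ω₆}  = ᶜ of {ω₂,ω₃,ω₅}
  {ω₁,ω₂,ω₃,ω₄,ω₅}  = {ω₁,ω₃,ω₄,ω₅} ∪ {ω₂,ω₃,ω₅}
  [7 total]
Step 2 adds 4:
  {ω₆}  = ᶜ of {ω₁,ω₂,ω₃,ω₄,ω₅}
  {ω₁,ω₂,ω₄,ω₆}  = {ω₂,ω₆} ∪ {ω₁,ω₄,ω₆}
  {ω₂,ω₃,ω₅,ω₆}  = {ω₂,ω₃,ω₅} ∪ {ω₂,ω₆}
  {ω₁,ω₃,ω₄,ω₅,ω₆}  = {ω₁,ω₃,ω₄,ω₅} ∪ {ω₁,ω₄,ω₆}
  [11 total]
Step 3. New:
  {ω₂}  = ᶜ of {ω₁,ω₃,ω₄,ω₅,ω₆}
  {ω₁,ω₄}  = ᶜ of {ω₂,ω₃,ω₅,ω₆}
  {ω₃,ω₅}  = ᶜ of {ω₁,ω₂,ω₄,ω₆}
  [14 total]
Step 4: 2 new —
  {ω₁,ω₂,ω₄}  = {ω₁,ω₄} ∪ {ω₂}
  {ω₃,ω₅,ω₆}  = {ω₃,ω₅} ∪ {ω₆}
  [16 total]
Step 5: closed — nothing new.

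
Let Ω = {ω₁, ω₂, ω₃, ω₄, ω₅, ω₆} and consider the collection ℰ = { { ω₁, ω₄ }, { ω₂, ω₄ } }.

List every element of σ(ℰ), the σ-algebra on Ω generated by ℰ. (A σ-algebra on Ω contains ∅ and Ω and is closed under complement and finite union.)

Start: ℰ ∪ {∅, Ω} = { {  }, { ω₁, ω₄ }, { ω₂, ω₄ }, Ω }.
Step 1 (3 new):
  { ω₁, ω₂, ω₄ }  = { ω₂, ω₄ } ∪ { ω₁, ω₄ }
  { ω₁, ω₃, ω₅, ω₆ }  = ᶜ of { ω₂, ω₄ }
  { ω₂, ω₃, ω₅, ω₆ }  = ᶜ of { ω₁, ω₄ }
  — 7 sets.
Step 2: 4 new —
  { ω₃, ω₅, ω₆ }  = ᶜ of { ω₁, ω₂, ω₄ }
  { ω₁, ω₂, ω₃, ω₅, ω₆ }  = { ω₁, ω₃, ω₅, ω₆ } ∪ { ω₂, ω₃, ω₅, ω₆ }
  { ω₁, ω₃, ω₄, ω₅, ω₆ }  = { ω₁, ω₃, ω₅, ω₆ } ∪ { ω₁, ω₄ }
  { ω₂, ω₃, ω₄, ω₅, ω₆ }  = { ω₂, ω₄ } ∪ { ω₂, ω₃, ω₅, ω₆ }
  — 11 sets.
Step 3 adds 3:
  { ω₁ }  = ᶜ of { ω₂, ω₃, ω₄, ω₅, ω₆ }
  { ω₂ }  = ᶜ of { ω₁, ω₃, ω₄, ω₅, ω₆ }
  { ω₄ }  = ᶜ of { ω₁, ω₂, ω₃, ω₅, ω₆ }
  — 14 sets.
Step 4: 2 new —
  { ω₁, ω₂ }  = { ω₁ } ∪ { ω₂ }
  { ω₃, ω₄, ω₅, ω₆ }  = { ω₃, ω₅, ω₆ } ∪ { ω₄ }
  — 16 sets.
Step 5: stable.

σ(ℰ) = { {  }, { ω₁ }, { ω₂ }, { ω₄ }, { ω₁, ω₂ }, { ω₁, ω₄ }, { ω₂, ω₄ }, { ω₁, ω₂, ω₄ }, { ω₃, ω₅, ω₆ }, { ω₁, ω₃, ω₅, ω₆ }, { ω₂, ω₃, ω₅, ω₆ }, { ω₃, ω₄, ω₅, ω₆ }, { ω₁, ω₂, ω₃, ω₅, ω₆ }, { ω₁, ω₃, ω₄, ω₅, ω₆ }, { ω₂, ω₃, ω₄, ω₅, ω₆ }, Ω }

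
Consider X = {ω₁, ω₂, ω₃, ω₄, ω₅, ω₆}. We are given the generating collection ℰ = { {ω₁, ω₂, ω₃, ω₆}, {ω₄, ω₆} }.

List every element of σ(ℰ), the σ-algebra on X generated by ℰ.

σ(ℰ) (16 sets): { {}, {ω₄}, {ω₅}, {ω₆}, {ω₄, ω₅}, {ω₄, ω₆}, {ω₅, ω₆}, {ω₁, ω₂, ω₃}, {ω₄, ω₅, ω₆}, {ω₁, ω₂, ω₃, ω₄}, {ω₁, ω₂, ω₃, ω₅}, {ω₁, ω₂, ω₃, ω₆}, {ω₁, ω₂, ω₃, ω₄, ω₅}, {ω₁, ω₂, ω₃, ω₄, ω₆}, {ω₁, ω₂, ω₃, ω₅, ω₆}, X }

Working:
Start: ℰ ∪ {∅, X} = { {}, {ω₄, ω₆}, {ω₁, ω₂, ω₃, ω₆}, X }.
Pass 1: +3 →
  {ω₄, ω₅}  = {ω₁, ω₂, ω₃, ω₆}ᶜ
  {ω₁, ω₂, ω₃, ω₅}  = {ω₄, ω₆}ᶜ
  {ω₁, ω₂, ω₃, ω₄, ω₆}  = {ω₁, ω₂, ω₃, ω₆} ∪ {ω₄, ω₆}
Pass 2 adds 4:
  {ω₅}  = {ω₁, ω₂, ω₃, ω₄, ω₆}ᶜ
  {ω₄, ω₅, ω₆}  = {ω₄, ω₅} ∪ {ω₄, ω₆}
  {ω₁, ω₂, ω₃, ω₄, ω₅}  = {ω₄, ω₅} ∪ {ω₁, ω₂, ω₃, ω₅}
  {ω₁, ω₂, ω₃, ω₅, ω₆}  = {ω₁, ω₂, ω₃, ω₅} ∪ {ω₁, ω₂, ω₃, ω₆}
Pass 3: 3 new —
  {ω₄}  = {ω₁, ω₂, ω₃, ω₅, ω₆}ᶜ
  {ω₆}  = {ω₁, ω₂, ω₃, ω₄, ω₅}ᶜ
  {ω₁, ω₂, ω₃}  = {ω₄, ω₅, ω₆}ᶜ
Pass 4 adds 2:
  {ω₅, ω₆}  = {ω₅} ∪ {ω₆}
  {ω₁, ω₂, ω₃, ω₄}  = {ω₁, ω₂, ω₃} ∪ {ω₄}
Pass 5: stable.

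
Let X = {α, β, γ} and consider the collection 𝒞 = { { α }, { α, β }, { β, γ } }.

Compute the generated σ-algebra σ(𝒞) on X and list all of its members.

Seed the family with 𝒞 together with ∅ and X: { ∅, { α }, { α, β }, { β, γ }, X }.
Iteration 1. New:
  { γ }  = { α, β }ᶜ
  — 6 sets.
Iteration 2. New:
  { α, γ }  = { γ } ∪ { α }
  — 7 sets.
Iteration 3. New:
  { β }  = { α, γ }ᶜ
  — 8 sets.
Iteration 4: closed — nothing new.

Hence σ(𝒞) has 8 members: { ∅, { α }, { β }, { γ }, { α, β }, { α, γ }, { β, γ }, X }.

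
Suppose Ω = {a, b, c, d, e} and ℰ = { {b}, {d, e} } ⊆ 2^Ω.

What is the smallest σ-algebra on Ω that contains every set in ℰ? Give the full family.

|σ(ℰ)| = 8.  σ(ℰ) = { {}, {b}, {a, c}, {d, e}, {a, b, c}, {b, d, e}, {a, c, d, e}, Ω }

Check:
Begin from { {}, {b}, {d, e}, Ω } (that is, ℰ plus ∅ and Ω).
Step 1. New:
  {a, b, c}  = {d, e}ᶜ
  {b, d, e}  = {b} ∪ {d, e}
  {a, c, d, e}  = {b}ᶜ
  |family| = 7
Step 2 adds 1:
  {a, c}  = {b, d, e}ᶜ
  |family| = 8
Step 3: no new sets; the family is a σ-algebra.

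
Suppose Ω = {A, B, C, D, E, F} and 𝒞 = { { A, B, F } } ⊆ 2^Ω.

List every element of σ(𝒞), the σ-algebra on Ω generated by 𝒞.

σ(𝒞) (4 sets): { ∅, { A, B, F }, { C, D, E }, Ω }

Check:
Start: 𝒞 ∪ {∅, Ω} = { ∅, { A, B, F }, Ω }.
Step 1. New:
  { C, D, E }  = complement { A, B, F }
  |family| = 4
Step 2: stable.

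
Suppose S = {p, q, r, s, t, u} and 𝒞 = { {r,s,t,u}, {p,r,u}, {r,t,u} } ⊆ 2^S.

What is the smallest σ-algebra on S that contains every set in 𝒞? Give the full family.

Seed the family with 𝒞 together with ∅ and S: { {}, {p,r,u}, {r,t,u}, {r,s,t,u}, S }.
Pass 1: 5 new —
  {p,q}  = complement {r,s,t,u}
  {p,q,s}  = complement {r,t,u}
  {q,s,t}  = complement {p,r,u}
  {p,r,t,u}  = {p,r,u} ∪ {r,t,u}
  {p,r,s,t,u}  = {p,r,u} ∪ {r,s,t,u}
  (now 10)
Pass 2: +7 →
  {q}  = complement {p,r,s,t,u}
  {q,s}  = complement {p,r,t,u}
  {p,q,r,u}  = {p,q} ∪ {p,r,u}
  {p,q,s,t}  = {p,q} ∪ {q,s,t}
  {p,q,r,s,u}  = {p,r,u} ∪ {p,q,s}
  {p,q,r,t,u}  = {p,r,t,u} ∪ {p,q}
  {q,r,s,t,u}  = {r,s,t,u} ∪ {q,s,t}
  (now 17)
Pass 3: 6 new —
  {p}  = complement {q,r,s,t,u}
  {s}  = complement {p,q,r,t,u}
  {t}  = complement {p,q,r,s,u}
  {r,u}  = complement {p,q,s,t}
  {s,t}  = complement {p,q,r,u}
  {q,r,t,u}  = {r,t,u} ∪ {q}
  (now 23)
Pass 4 (9 new):
  {p,s}  = complement {q,r,t,u}
  {p,t}  = {p} ∪ {t}
  {q,t}  = {q} ∪ {t}
  {p,q,t}  = {p,q} ∪ {t}
  {p,s,t}  = {p} ∪ {s,t}
  {q,r,u}  = {q} ∪ {r,u}
  {r,s,u}  = {r,u} ∪ {s}
  {p,r,s,u}  = {p,r,u} ∪ {s}
  {q,r,s,u}  = {r,u} ∪ {q,s}
  (now 32)
Pass 5: stable.

σ(𝒞) = { {}, {p}, {q}, {s}, {t}, {p,q}, {p,s}, {p,t}, {q,s}, {q,t}, {r,u}, {s,t}, {p,q,s}, {p,q,t}, {p,r,u}, {p,s,t}, {q,r,u}, {q,s,t}, {r,s,u}, {r,t,u}, {p,q,r,u}, {p,q,s,t}, {p,r,s,u}, {p,r,t,u}, {q,r,s,u}, {q,r,t,u}, {r,s,t,u}, {p,q,r,s,u}, {p,q,r,t,u}, {p,r,s,t,u}, {q,r,s,t,u}, S }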